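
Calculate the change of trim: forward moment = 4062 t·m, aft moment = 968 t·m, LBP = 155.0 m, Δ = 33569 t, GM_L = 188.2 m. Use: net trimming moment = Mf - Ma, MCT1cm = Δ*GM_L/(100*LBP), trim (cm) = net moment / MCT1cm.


Formula: net trimming moment = Mf - Ma; MCT1cm = Δ*GM_L/(100*LBP); trim = net moment / MCT1cm
Step 1 — net trimming moment = 4062 - 968 = 3094 t·m
Step 2 — MCT1cm = 33569 * 188.2 / (100 * 155.0) = 407.5926 t·m/cm
Step 3 — trim = 3094 / 407.5926 ≈ 7.5909 cm (5 s.f.)

7.5909 cm


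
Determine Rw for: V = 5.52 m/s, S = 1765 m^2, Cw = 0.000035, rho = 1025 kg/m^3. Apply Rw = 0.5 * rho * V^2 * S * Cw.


Formula: Rw = 0.5 * rho * V^2 * S * Cw
Step 1 — V^2 = 5.52^2 = 30.4704
Step 2 — 0.5 * rho * V^2 = 0.5 * 1025 * 30.4704 = 15616.08
Step 3 — Rw = 15616.08 * 1765 * 0.000035 ≈ 964.68 N (5 s.f.)

964.68 N


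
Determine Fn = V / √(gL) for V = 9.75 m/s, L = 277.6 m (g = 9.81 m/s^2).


Formula: Fn = V / sqrt(g * L)
Step 1 — g * L = 9.81 * 277.6 = 2723.256
Step 2 — sqrt(g * L) = sqrt(2723.256) = 52.184825
Step 3 — Fn = 9.75 / 52.184825 ≈ 0.18684 (5 s.f.)

0.18684


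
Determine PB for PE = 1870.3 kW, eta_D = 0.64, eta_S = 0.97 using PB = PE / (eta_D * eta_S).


Formula: PB = PE / (eta_D * eta_S)
Step 1 — combined efficiency = eta_D * eta_S = 0.64 * 0.97 = 0.6208
Step 2 — PB = 1870.3 / 0.6208 ≈ 3012.7 kW (5 s.f.)

3012.7 kW


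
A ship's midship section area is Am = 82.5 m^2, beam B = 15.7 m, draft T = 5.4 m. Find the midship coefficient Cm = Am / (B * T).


Formula: Cm = Am / (B * T)
Step 1 — B * T = 15.7 * 5.4 = 84.78 m^2
Step 2 — Cm = 82.5 / 84.78 ≈ 0.97311 (5 s.f.)

0.97311


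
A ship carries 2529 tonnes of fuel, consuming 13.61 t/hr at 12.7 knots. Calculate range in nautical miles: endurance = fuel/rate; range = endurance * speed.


Formula: endurance = fuel / rate; range = endurance * speed
Step 1 — endurance = 2529 / 13.61 = 185.8193 hours
Step 2 — range = 185.8193 * 12.7 ≈ 2359.9 nautical miles (5 s.f.)

2359.9 NM


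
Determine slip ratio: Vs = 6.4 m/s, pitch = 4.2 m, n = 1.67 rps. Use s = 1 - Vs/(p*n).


Formula: s = 1 - Vs / (p * n)
Step 1 — p * n = 4.2 * 1.67 = 7.014
Step 2 — Vs / (p*n) = 6.4 / 7.014 = 0.912461 (6 d.p.)
Step 3 — s = 1 - 0.912461 = 0.087539

0.087539


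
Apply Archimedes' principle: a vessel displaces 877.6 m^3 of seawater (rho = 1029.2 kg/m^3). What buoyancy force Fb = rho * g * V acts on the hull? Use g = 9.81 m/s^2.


Formula: Fb = rho * g * V
Substituting: Fb = 1029.2 * 9.81 * 877.6
Intermediate: 1029.2 * 9.81 = 10096.452
Result: Fb = 10096.452 * 877.6 ≈ 8860600 N (5 s.f.)

8860600 N


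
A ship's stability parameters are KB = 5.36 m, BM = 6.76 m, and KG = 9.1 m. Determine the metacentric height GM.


Formula: GM = KB + BM - KG
Step 1 — KM = KB + BM = 5.36 + 6.76 = 12.12 m
Step 2 — GM = KM - KG = 12.12 - 9.1 = 3.02 m

3.02 m


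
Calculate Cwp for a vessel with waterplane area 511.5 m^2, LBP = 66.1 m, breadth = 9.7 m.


Formula: Cwp = Aw / (L * B)
Step 1 — L * B = 66.1 * 9.7 = 641.17 m^2
Step 2 — Cwp = 511.5 / 641.17 ≈ 0.79776 (5 s.f.)

0.79776


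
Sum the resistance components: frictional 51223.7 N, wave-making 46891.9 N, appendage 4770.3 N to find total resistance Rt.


Formula: Rt = Rf + Rw + Ra
Substituting: Rt = 51223.7 + 46891.9 + 4770.3
Result: Rt = 102885.9 N

102885.9 N


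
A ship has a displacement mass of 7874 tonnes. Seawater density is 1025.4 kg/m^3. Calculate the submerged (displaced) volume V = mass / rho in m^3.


Formula: V = mass / rho
Step 1 — convert tonnes to kg: 7874 t * 1000 = 7874000 kg
Step 2 — V = 7874000 / 1025.4 ≈ 7679.0 m^3 (5 s.f.)

7679.0 m^3


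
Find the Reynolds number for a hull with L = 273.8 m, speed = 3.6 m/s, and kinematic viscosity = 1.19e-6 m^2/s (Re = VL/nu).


Formula: Re = V * L / nu
Step 1 — V * L = 3.6 * 273.8 = 985.68 m^2/s
Step 2 — Re = 985.68 / 1.19e-6 = 8.28e+08

8.28e+08


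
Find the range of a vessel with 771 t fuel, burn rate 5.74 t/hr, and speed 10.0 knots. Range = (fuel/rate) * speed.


Formula: endurance = fuel / rate; range = endurance * speed
Step 1 — endurance = 771 / 5.74 = 134.3206 hours
Step 2 — range = 134.3206 * 10.0 ≈ 1343.2 nautical miles (5 s.f.)

1343.2 NM


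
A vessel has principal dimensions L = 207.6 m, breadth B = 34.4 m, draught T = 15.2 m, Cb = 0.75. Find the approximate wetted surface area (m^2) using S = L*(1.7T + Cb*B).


Formula: S = 1.7*L*T + V/T with V = Cb*L*B*T, i.e. S = L * (1.7*T + Cb*B)
Step 1 — 1.7*T = 1.7 * 15.2 = 25.84 m
Step 2 — Cb*B = 0.75 * 34.4 = 25.8 m
Step 3 — 1.7*T + Cb*B = 25.84 + 25.8 = 51.64 m
Step 4 — S = 207.6 * 51.64 ≈ 10720 m^2 (5 s.f.)

10720 m^2


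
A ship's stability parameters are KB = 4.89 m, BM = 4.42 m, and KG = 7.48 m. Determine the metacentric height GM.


Formula: GM = KB + BM - KG
Step 1 — KM = KB + BM = 4.89 + 4.42 = 9.31 m
Step 2 — GM = KM - KG = 9.31 - 7.48 = 1.83 m

1.83 m


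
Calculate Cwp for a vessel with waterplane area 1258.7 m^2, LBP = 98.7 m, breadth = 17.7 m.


Formula: Cwp = Aw / (L * B)
Step 1 — L * B = 98.7 * 17.7 = 1746.99 m^2
Step 2 — Cwp = 1258.7 / 1746.99 ≈ 0.72050 (5 s.f.)

0.72050


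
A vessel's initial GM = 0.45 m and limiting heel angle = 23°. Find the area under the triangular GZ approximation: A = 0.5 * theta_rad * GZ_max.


Formula: GZ_max = GM * sin(theta); Area = 0.5 * theta_rad * GZ_max
Step 1 — GZ_max = 0.45 * sin(23°) = 0.45 * 0.390731 = 0.175829 m
Step 2 — theta_rad = 23 * pi/180 = 0.401426 rad
Step 3 — Area = 0.5 * 0.401426 * 0.175829 ≈ 0.035291 m·rad (5 s.f.)

0.035291 m·rad


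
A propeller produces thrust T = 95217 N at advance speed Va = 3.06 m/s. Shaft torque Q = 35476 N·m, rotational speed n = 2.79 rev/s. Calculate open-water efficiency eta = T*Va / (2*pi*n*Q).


Formula: eta = T * Va / (2 * pi * n * Q)
Step 1 — numerator = T * Va = 95217 * 3.06 = 291364.02
Step 2 — 2 * pi * n = 2 * pi * 2.79 = 17.530087
Step 3 — denominator = 17.530087 * 35476 = 621897.37
Step 4 — eta = 291364.02 / 621897.37 ≈ 0.46851 (5 s.f.)

0.46851


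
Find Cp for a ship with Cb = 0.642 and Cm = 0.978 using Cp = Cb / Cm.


Formula: Cp = Cb / Cm
Substituting: Cp = 0.642 / 0.978
Result: Cp ≈ 0.65644 (5 s.f.)

0.65644


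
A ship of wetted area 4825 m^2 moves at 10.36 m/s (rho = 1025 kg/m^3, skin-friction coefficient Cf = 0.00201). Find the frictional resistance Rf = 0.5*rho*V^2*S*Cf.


Formula: Rf = 0.5 * rho * V^2 * S * Cf
Step 1 — V^2 = 10.36^2 = 107.3296
Step 2 — 0.5 * rho * V^2 = 0.5 * 1025 * 107.3296 = 55006.42
Step 3 — Rf = 55006.42 * 4825 * 0.00201 ≈ 533470 N (5 s.f.)

533470 N


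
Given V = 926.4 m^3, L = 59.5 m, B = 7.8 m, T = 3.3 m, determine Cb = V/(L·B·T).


Formula: Cb = V / (L * B * T)
Step 1 — L * B * T = 59.5 * 7.8 * 3.3 = 1531.53 m^3
Step 2 — Cb = 926.4 / 1531.53 ≈ 0.60489 (5 s.f.)

0.60489


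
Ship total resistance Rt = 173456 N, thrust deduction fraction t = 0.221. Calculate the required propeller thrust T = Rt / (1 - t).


Formula: T = Rt / (1 - t)
Step 1 — (1 - t) = 1 - 0.221 = 0.779
Step 2 — T = 173456 / 0.779 ≈ 222660 N (5 s.f.)

222660 N


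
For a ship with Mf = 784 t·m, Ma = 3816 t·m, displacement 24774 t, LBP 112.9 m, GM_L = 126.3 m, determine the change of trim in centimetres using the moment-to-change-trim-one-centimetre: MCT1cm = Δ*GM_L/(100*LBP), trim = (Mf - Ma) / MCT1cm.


Formula: net trimming moment = Mf - Ma; MCT1cm = Δ*GM_L/(100*LBP); trim = net moment / MCT1cm
Step 1 — net trimming moment = 784 - 3816 = -3032 t·m
Step 2 — MCT1cm = 24774 * 126.3 / (100 * 112.9) = 277.144 t·m/cm
Step 3 — trim = -3032 / 277.144 ≈ -10.940 cm (5 s.f.)

-10.940 cm


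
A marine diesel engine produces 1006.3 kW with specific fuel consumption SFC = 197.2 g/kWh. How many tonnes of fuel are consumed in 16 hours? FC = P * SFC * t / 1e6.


Formula: FC (tonnes) = P * SFC * t / 1,000,000
Step 1 — P * SFC * t = 1006.3 * 197.2 * 16 = 3175077.76 g
Step 2 — FC (tonnes) = 3175077.76 / 1,000,000 ≈ 3.1751 tonnes (5 s.f.)

3.1751 tonnes


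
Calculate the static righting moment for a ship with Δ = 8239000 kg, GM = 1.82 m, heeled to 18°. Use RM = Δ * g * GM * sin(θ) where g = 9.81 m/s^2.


Formula: GZ = GM * sin(theta); RM = disp * g * GZ
Step 1 — GZ = 1.82 * sin(18°) = 1.82 * 0.309017 = 0.562411 m
Step 2 — RM = 8239000 * 9.81 * 0.562411 ≈ 45457000 N·m (5 s.f.)

45457000 N·m


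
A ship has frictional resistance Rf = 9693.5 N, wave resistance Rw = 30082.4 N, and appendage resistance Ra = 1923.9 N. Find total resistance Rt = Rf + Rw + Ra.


Formula: Rt = Rf + Rw + Ra
Substituting: Rt = 9693.5 + 30082.4 + 1923.9
Result: Rt = 41699.8 N

41699.8 N


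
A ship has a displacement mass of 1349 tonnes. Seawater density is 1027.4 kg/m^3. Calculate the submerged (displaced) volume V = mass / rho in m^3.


Formula: V = mass / rho
Step 1 — convert tonnes to kg: 1349 t * 1000 = 1349000 kg
Step 2 — V = 1349000 / 1027.4 ≈ 1313.0 m^3 (5 s.f.)

1313.0 m^3


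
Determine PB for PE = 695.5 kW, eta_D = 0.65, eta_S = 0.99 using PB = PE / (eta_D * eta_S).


Formula: PB = PE / (eta_D * eta_S)
Step 1 — combined efficiency = eta_D * eta_S = 0.65 * 0.99 = 0.6435
Step 2 — PB = 695.5 / 0.6435 ≈ 1080.8 kW (5 s.f.)

1080.8 kW


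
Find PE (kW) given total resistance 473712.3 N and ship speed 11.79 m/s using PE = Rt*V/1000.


Formula: PE = Rt * V / 1000 (kW)
Step 1 — PE (W) = 473712.3 * 11.79 = 5585068.017 W
Step 2 — PE (kW) = 5585068.017 / 1000 ≈ 5585.1 kW (5 s.f.)

5585.1 kW


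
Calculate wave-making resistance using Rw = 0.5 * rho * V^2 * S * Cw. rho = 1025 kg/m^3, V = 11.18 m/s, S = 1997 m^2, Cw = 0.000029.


Formula: Rw = 0.5 * rho * V^2 * S * Cw
Step 1 — V^2 = 11.18^2 = 124.9924
Step 2 — 0.5 * rho * V^2 = 0.5 * 1025 * 124.9924 = 64058.605
Step 3 — Rw = 64058.605 * 1997 * 0.000029 ≈ 3709.8 N (5 s.f.)

3709.8 N


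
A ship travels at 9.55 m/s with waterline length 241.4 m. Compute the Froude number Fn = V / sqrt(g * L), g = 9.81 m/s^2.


Formula: Fn = V / sqrt(g * L)
Step 1 — g * L = 9.81 * 241.4 = 2368.134
Step 2 — sqrt(g * L) = sqrt(2368.134) = 48.663477
Step 3 — Fn = 9.55 / 48.663477 ≈ 0.19625 (5 s.f.)

0.19625


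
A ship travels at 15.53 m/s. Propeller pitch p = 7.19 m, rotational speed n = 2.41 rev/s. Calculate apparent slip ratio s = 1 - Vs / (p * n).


Formula: s = 1 - Vs / (p * n)
Step 1 — p * n = 7.19 * 2.41 = 17.3279
Step 2 — Vs / (p*n) = 15.53 / 17.3279 = 0.896242 (6 d.p.)
Step 3 — s = 1 - 0.896242 = 0.103758

0.103758


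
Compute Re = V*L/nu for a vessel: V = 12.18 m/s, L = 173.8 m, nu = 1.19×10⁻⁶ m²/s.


Formula: Re = V * L / nu
Step 1 — V * L = 12.18 * 173.8 = 2116.884 m^2/s
Step 2 — Re = 2116.884 / 1.19e-6 = 1.78e+09

1.78e+09


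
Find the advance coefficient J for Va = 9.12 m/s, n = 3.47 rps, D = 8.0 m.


Formula: J = Va / (n * D)
Step 1 — n * D = 3.47 * 8.0 = 27.76
Step 2 — J = 9.12 / 27.76 ≈ 0.32853 (5 s.f.)

0.32853


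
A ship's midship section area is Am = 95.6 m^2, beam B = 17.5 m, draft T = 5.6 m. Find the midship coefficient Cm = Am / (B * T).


Formula: Cm = Am / (B * T)
Step 1 — B * T = 17.5 * 5.6 = 98.0 m^2
Step 2 — Cm = 95.6 / 98.0 ≈ 0.97551 (5 s.f.)

0.97551


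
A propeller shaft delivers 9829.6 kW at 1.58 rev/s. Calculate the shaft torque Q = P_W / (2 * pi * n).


Formula: Q = P_W / (2 * pi * n)
Step 1 — P_W = 9829.6 kW * 1000 = 9829600.0 W
Step 2 — 2 * pi * n = 2 * pi * 1.58 = 9.927433
Step 3 — Q = 9829600.0 / 9.927433 ≈ 990150 N·m (5 s.f.)

990150 N·m


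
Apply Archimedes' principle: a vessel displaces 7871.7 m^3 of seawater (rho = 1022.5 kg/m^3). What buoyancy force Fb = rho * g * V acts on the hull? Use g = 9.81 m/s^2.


Formula: Fb = rho * g * V
Substituting: Fb = 1022.5 * 9.81 * 7871.7
Intermediate: 1022.5 * 9.81 = 10030.725
Result: Fb = 10030.725 * 7871.7 ≈ 78959000 N (5 s.f.)

78959000 N


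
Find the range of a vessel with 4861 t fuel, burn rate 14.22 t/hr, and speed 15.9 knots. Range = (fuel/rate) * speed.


Formula: endurance = fuel / rate; range = endurance * speed
Step 1 — endurance = 4861 / 14.22 = 341.8425 hours
Step 2 — range = 341.8425 * 15.9 ≈ 5435.3 nautical miles (5 s.f.)

5435.3 NM


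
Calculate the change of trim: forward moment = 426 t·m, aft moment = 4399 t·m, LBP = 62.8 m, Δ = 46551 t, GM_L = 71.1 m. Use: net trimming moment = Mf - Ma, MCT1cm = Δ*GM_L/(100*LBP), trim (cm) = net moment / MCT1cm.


Formula: net trimming moment = Mf - Ma; MCT1cm = Δ*GM_L/(100*LBP); trim = net moment / MCT1cm
Step 1 — net trimming moment = 426 - 4399 = -3973 t·m
Step 2 — MCT1cm = 46551 * 71.1 / (100 * 62.8) = 527.0344 t·m/cm
Step 3 — trim = -3973 / 527.0344 ≈ -7.5384 cm (5 s.f.)

-7.5384 cm


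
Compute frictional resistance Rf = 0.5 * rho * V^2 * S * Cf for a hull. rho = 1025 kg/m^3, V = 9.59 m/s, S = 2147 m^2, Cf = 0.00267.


Formula: Rf = 0.5 * rho * V^2 * S * Cf
Step 1 — V^2 = 9.59^2 = 91.9681
Step 2 — 0.5 * rho * V^2 = 0.5 * 1025 * 91.9681 = 47133.65125
Step 3 — Rf = 47133.65125 * 2147 * 0.00267 ≈ 270190 N (5 s.f.)

270190 N


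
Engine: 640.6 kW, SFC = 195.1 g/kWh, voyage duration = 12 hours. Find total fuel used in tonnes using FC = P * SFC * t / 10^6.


Formula: FC (tonnes) = P * SFC * t / 1,000,000
Step 1 — P * SFC * t = 640.6 * 195.1 * 12 = 1499772.72 g
Step 2 — FC (tonnes) = 1499772.72 / 1,000,000 ≈ 1.4998 tonnes (5 s.f.)

1.4998 tonnes


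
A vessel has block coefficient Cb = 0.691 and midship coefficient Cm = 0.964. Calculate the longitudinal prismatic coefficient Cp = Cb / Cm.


Formula: Cp = Cb / Cm
Substituting: Cp = 0.691 / 0.964
Result: Cp ≈ 0.71680 (5 s.f.)

0.71680


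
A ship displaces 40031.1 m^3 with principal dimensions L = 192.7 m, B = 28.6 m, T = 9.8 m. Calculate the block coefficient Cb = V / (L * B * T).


Formula: Cb = V / (L * B * T)
Step 1 — L * B * T = 192.7 * 28.6 * 9.8 = 54009.956 m^3
Step 2 — Cb = 40031.1 / 54009.956 ≈ 0.74118 (5 s.f.)

0.74118


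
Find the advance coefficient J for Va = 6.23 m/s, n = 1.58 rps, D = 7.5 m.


Formula: J = Va / (n * D)
Step 1 — n * D = 1.58 * 7.5 = 11.85
Step 2 — J = 6.23 / 11.85 ≈ 0.52574 (5 s.f.)

0.52574


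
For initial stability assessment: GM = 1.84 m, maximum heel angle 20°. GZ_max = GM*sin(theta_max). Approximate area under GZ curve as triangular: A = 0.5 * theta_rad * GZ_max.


Formula: GZ_max = GM * sin(theta); Area = 0.5 * theta_rad * GZ_max
Step 1 — GZ_max = 1.84 * sin(20°) = 1.84 * 0.34202 = 0.629317 m
Step 2 — theta_rad = 20 * pi/180 = 0.349066 rad
Step 3 — Area = 0.5 * 0.349066 * 0.629317 ≈ 0.10984 m·rad (5 s.f.)

0.10984 m·rad


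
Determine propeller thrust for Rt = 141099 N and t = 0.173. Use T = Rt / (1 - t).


Formula: T = Rt / (1 - t)
Step 1 — (1 - t) = 1 - 0.173 = 0.827
Step 2 — T = 141099 / 0.827 ≈ 170620 N (5 s.f.)

170620 N


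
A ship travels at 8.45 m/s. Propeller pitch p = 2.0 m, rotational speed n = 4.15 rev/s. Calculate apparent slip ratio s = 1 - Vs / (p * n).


Formula: s = 1 - Vs / (p * n)
Step 1 — p * n = 2.0 * 4.15 = 8.3
Step 2 — Vs / (p*n) = 8.45 / 8.3 = 1.018072 (6 d.p.)
Step 3 — s = 1 - 1.018072 = -0.018072

-0.018072


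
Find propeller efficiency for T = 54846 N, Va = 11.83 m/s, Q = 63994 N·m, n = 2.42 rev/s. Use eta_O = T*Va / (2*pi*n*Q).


Formula: eta = T * Va / (2 * pi * n * Q)
Step 1 — numerator = T * Va = 54846 * 11.83 = 648828.18
Step 2 — 2 * pi * n = 2 * pi * 2.42 = 15.205308
Step 3 — denominator = 15.205308 * 63994 = 973048.48
Step 4 — eta = 648828.18 / 973048.48 ≈ 0.66680 (5 s.f.)

0.66680


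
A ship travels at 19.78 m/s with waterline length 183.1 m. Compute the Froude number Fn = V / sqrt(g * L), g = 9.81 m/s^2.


Formula: Fn = V / sqrt(g * L)
Step 1 — g * L = 9.81 * 183.1 = 1796.211
Step 2 — sqrt(g * L) = sqrt(1796.211) = 42.38173
Step 3 — Fn = 19.78 / 42.38173 ≈ 0.46671 (5 s.f.)

0.46671


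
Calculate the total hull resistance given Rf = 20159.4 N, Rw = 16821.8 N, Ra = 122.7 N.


Formula: Rt = Rf + Rw + Ra
Substituting: Rt = 20159.4 + 16821.8 + 122.7
Result: Rt = 37103.9 N

37103.9 N


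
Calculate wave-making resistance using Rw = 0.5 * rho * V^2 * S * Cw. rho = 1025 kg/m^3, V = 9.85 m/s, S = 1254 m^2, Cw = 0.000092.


Formula: Rw = 0.5 * rho * V^2 * S * Cw
Step 1 — V^2 = 9.85^2 = 97.0225
Step 2 — 0.5 * rho * V^2 = 0.5 * 1025 * 97.0225 = 49724.03125
Step 3 — Rw = 49724.03125 * 1254 * 0.000092 ≈ 5736.6 N (5 s.f.)

5736.6 N


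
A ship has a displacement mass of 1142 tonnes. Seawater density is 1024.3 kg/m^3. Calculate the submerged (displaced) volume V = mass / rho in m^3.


Formula: V = mass / rho
Step 1 — convert tonnes to kg: 1142 t * 1000 = 1142000 kg
Step 2 — V = 1142000 / 1024.3 ≈ 1114.9 m^3 (5 s.f.)

1114.9 m^3


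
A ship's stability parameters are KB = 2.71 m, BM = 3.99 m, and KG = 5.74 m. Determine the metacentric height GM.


Formula: GM = KB + BM - KG
Step 1 — KM = KB + BM = 2.71 + 3.99 = 6.7 m
Step 2 — GM = KM - KG = 6.7 - 5.74 = 0.96 m

0.96 m


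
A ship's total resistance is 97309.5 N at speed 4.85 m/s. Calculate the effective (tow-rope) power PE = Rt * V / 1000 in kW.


Formula: PE = Rt * V / 1000 (kW)
Step 1 — PE (W) = 97309.5 * 4.85 = 471951.075 W
Step 2 — PE (kW) = 471951.075 / 1000 ≈ 471.95 kW (5 s.f.)

471.95 kW


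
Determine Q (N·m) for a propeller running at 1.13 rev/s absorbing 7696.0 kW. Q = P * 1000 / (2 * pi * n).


Formula: Q = P_W / (2 * pi * n)
Step 1 — P_W = 7696.0 kW * 1000 = 7696000.0 W
Step 2 — 2 * pi * n = 2 * pi * 1.13 = 7.099999
Step 3 — Q = 7696000.0 / 7.099999 ≈ 1083900 N·m (5 s.f.)

1083900 N·m


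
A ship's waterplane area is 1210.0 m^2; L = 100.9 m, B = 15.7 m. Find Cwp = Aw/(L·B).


Formula: Cwp = Aw / (L * B)
Step 1 — L * B = 100.9 * 15.7 = 1584.13 m^2
Step 2 — Cwp = 1210.0 / 1584.13 ≈ 0.76383 (5 s.f.)

0.76383


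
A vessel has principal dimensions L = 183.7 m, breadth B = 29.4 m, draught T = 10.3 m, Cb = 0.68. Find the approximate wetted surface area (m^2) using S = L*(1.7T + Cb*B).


Formula: S = 1.7*L*T + V/T with V = Cb*L*B*T, i.e. S = L * (1.7*T + Cb*B)
Step 1 — 1.7*T = 1.7 * 10.3 = 17.51 m
Step 2 — Cb*B = 0.68 * 29.4 = 19.992 m
Step 3 — 1.7*T + Cb*B = 17.51 + 19.992 = 37.502 m
Step 4 — S = 183.7 * 37.502 ≈ 6889.1 m^2 (5 s.f.)

6889.1 m^2


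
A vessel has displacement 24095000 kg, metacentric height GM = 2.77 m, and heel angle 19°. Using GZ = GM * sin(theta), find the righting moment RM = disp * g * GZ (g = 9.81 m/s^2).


Formula: GZ = GM * sin(theta); RM = disp * g * GZ
Step 1 — GZ = 2.77 * sin(19°) = 2.77 * 0.325568 = 0.901823 m
Step 2 — RM = 24095000 * 9.81 * 0.901823 ≈ 213170000 N·m (5 s.f.)

213170000 N·m


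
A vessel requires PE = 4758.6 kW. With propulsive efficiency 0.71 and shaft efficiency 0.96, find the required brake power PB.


Formula: PB = PE / (eta_D * eta_S)
Step 1 — combined efficiency = eta_D * eta_S = 0.71 * 0.96 = 0.6816
Step 2 — PB = 4758.6 / 0.6816 ≈ 6981.5 kW (5 s.f.)

6981.5 kW


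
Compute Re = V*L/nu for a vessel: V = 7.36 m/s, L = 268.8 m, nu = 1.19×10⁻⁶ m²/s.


Formula: Re = V * L / nu
Step 1 — V * L = 7.36 * 268.8 = 1978.368 m^2/s
Step 2 — Re = 1978.368 / 1.19e-6 = 1.66e+09

1.66e+09


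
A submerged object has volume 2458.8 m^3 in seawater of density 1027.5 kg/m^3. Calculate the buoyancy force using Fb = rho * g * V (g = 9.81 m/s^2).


Formula: Fb = rho * g * V
Substituting: Fb = 1027.5 * 9.81 * 2458.8
Intermediate: 1027.5 * 9.81 = 10079.775
Result: Fb = 10079.775 * 2458.8 ≈ 24784000 N (5 s.f.)

24784000 N


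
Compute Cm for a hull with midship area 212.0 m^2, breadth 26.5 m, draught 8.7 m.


Formula: Cm = Am / (B * T)
Step 1 — B * T = 26.5 * 8.7 = 230.55 m^2
Step 2 — Cm = 212.0 / 230.55 ≈ 0.91954 (5 s.f.)

0.91954


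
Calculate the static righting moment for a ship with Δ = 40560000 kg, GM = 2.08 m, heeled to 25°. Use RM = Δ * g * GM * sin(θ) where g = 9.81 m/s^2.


Formula: GZ = GM * sin(theta); RM = disp * g * GZ
Step 1 — GZ = 2.08 * sin(25°) = 2.08 * 0.422618 = 0.879045 m
Step 2 — RM = 40560000 * 9.81 * 0.879045 ≈ 349770000 N·m (5 s.f.)

349770000 N·m


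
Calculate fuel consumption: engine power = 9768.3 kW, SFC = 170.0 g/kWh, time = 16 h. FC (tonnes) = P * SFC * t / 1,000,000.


Formula: FC (tonnes) = P * SFC * t / 1,000,000
Step 1 — P * SFC * t = 9768.3 * 170.0 * 16 = 26569776.0 g
Step 2 — FC (tonnes) = 26569776.0 / 1,000,000 ≈ 26.570 tonnes (5 s.f.)

26.570 tonnes


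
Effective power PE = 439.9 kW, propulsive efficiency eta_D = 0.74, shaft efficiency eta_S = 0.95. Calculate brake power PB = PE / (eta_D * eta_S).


Formula: PB = PE / (eta_D * eta_S)
Step 1 — combined efficiency = eta_D * eta_S = 0.74 * 0.95 = 0.703
Step 2 — PB = 439.9 / 0.703 ≈ 625.75 kW (5 s.f.)

625.75 kW


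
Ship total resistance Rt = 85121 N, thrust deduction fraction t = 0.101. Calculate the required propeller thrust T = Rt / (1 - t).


Formula: T = Rt / (1 - t)
Step 1 — (1 - t) = 1 - 0.101 = 0.899
Step 2 — T = 85121 / 0.899 ≈ 94684 N (5 s.f.)

94684 N


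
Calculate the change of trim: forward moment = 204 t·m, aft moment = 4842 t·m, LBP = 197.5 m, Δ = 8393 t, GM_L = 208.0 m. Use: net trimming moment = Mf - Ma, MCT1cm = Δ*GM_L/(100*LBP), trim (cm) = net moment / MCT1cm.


Formula: net trimming moment = Mf - Ma; MCT1cm = Δ*GM_L/(100*LBP); trim = net moment / MCT1cm
Step 1 — net trimming moment = 204 - 4842 = -4638 t·m
Step 2 — MCT1cm = 8393 * 208.0 / (100 * 197.5) = 88.3921 t·m/cm
Step 3 — trim = -4638 / 88.3921 ≈ -52.471 cm (5 s.f.)

-52.471 cm


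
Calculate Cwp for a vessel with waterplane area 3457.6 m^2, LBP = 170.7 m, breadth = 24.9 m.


Formula: Cwp = Aw / (L * B)
Step 1 — L * B = 170.7 * 24.9 = 4250.43 m^2
Step 2 — Cwp = 3457.6 / 4250.43 ≈ 0.81347 (5 s.f.)

0.81347


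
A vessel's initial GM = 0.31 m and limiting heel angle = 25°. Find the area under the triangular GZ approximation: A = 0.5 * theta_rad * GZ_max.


Formula: GZ_max = GM * sin(theta); Area = 0.5 * theta_rad * GZ_max
Step 1 — GZ_max = 0.31 * sin(25°) = 0.31 * 0.422618 = 0.131012 m
Step 2 — theta_rad = 25 * pi/180 = 0.436332 rad
Step 3 — Area = 0.5 * 0.436332 * 0.131012 ≈ 0.028582 m·rad (5 s.f.)

0.028582 m·rad


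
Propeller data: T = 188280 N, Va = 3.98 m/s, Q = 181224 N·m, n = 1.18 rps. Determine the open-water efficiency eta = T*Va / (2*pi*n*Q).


Formula: eta = T * Va / (2 * pi * n * Q)
Step 1 — numerator = T * Va = 188280 * 3.98 = 749354.4
Step 2 — 2 * pi * n = 2 * pi * 1.18 = 7.414159
Step 3 — denominator = 7.414159 * 181224 = 1343623.55
Step 4 — eta = 749354.4 / 1343623.55 ≈ 0.55771 (5 s.f.)

0.55771


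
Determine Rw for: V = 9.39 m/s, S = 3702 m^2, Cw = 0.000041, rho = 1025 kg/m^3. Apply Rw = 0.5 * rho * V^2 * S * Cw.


Formula: Rw = 0.5 * rho * V^2 * S * Cw
Step 1 — V^2 = 9.39^2 = 88.1721
Step 2 — 0.5 * rho * V^2 = 0.5 * 1025 * 88.1721 = 45188.20125
Step 3 — Rw = 45188.20125 * 3702 * 0.000041 ≈ 6858.8 N (5 s.f.)

6858.8 N


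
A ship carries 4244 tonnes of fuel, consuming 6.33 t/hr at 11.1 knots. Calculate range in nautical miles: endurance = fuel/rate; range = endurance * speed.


Formula: endurance = fuel / rate; range = endurance * speed
Step 1 — endurance = 4244 / 6.33 = 670.4581 hours
Step 2 — range = 670.4581 * 11.1 ≈ 7442.1 nautical miles (5 s.f.)

7442.1 NM


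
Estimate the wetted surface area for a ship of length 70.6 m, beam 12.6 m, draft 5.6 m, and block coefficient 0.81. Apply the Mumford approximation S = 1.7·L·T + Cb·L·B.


Formula: S = 1.7*L*T + V/T with V = Cb*L*B*T, i.e. S = L * (1.7*T + Cb*B)
Step 1 — 1.7*T = 1.7 * 5.6 = 9.52 m
Step 2 — Cb*B = 0.81 * 12.6 = 10.206 m
Step 3 — 1.7*T + Cb*B = 9.52 + 10.206 = 19.726 m
Step 4 — S = 70.6 * 19.726 ≈ 1392.7 m^2 (5 s.f.)

1392.7 m^2


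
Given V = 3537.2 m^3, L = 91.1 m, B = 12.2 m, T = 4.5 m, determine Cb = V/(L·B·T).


Formula: Cb = V / (L * B * T)
Step 1 — L * B * T = 91.1 * 12.2 * 4.5 = 5001.39 m^3
Step 2 — Cb = 3537.2 / 5001.39 ≈ 0.70724 (5 s.f.)

0.70724


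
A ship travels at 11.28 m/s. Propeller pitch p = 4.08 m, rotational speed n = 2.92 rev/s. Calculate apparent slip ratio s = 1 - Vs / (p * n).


Formula: s = 1 - Vs / (p * n)
Step 1 — p * n = 4.08 * 2.92 = 11.9136
Step 2 — Vs / (p*n) = 11.28 / 11.9136 = 0.946817 (6 d.p.)
Step 3 — s = 1 - 0.946817 = 0.053183

0.053183


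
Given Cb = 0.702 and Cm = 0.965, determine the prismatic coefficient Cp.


Formula: Cp = Cb / Cm
Substituting: Cp = 0.702 / 0.965
Result: Cp ≈ 0.72746 (5 s.f.)

0.72746


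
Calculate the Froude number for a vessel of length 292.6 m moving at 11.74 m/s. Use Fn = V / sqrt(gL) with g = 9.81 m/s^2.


Formula: Fn = V / sqrt(g * L)
Step 1 — g * L = 9.81 * 292.6 = 2870.406
Step 2 — sqrt(g * L) = sqrt(2870.406) = 53.57617
Step 3 — Fn = 11.74 / 53.57617 ≈ 0.21913 (5 s.f.)

0.21913


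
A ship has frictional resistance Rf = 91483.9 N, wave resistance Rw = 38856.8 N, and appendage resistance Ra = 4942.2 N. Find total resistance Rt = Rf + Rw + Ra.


Formula: Rt = Rf + Rw + Ra
Substituting: Rt = 91483.9 + 38856.8 + 4942.2
Result: Rt = 135282.9 N

135282.9 N


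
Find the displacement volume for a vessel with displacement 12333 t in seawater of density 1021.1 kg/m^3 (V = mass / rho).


Formula: V = mass / rho
Step 1 — convert tonnes to kg: 12333 t * 1000 = 12333000 kg
Step 2 — V = 12333000 / 1021.1 ≈ 12078 m^3 (5 s.f.)

12078 m^3


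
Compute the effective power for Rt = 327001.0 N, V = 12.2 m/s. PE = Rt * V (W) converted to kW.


Formula: PE = Rt * V / 1000 (kW)
Step 1 — PE (W) = 327001.0 * 12.2 = 3989412.2 W
Step 2 — PE (kW) = 3989412.2 / 1000 ≈ 3989.4 kW (5 s.f.)

3989.4 kW


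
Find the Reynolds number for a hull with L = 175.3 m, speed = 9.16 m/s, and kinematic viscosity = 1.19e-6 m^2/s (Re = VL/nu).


Formula: Re = V * L / nu
Step 1 — V * L = 9.16 * 175.3 = 1605.748 m^2/s
Step 2 — Re = 1605.748 / 1.19e-6 = 1.35e+09

1.35e+09


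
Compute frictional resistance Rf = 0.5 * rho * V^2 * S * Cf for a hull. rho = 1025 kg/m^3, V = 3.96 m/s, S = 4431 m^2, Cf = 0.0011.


Formula: Rf = 0.5 * rho * V^2 * S * Cf
Step 1 — V^2 = 3.96^2 = 15.6816
Step 2 — 0.5 * rho * V^2 = 0.5 * 1025 * 15.6816 = 8036.82
Step 3 — Rf = 8036.82 * 4431 * 0.0011 ≈ 39172 N (5 s.f.)

39172 N


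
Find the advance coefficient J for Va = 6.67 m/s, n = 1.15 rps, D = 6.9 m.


Formula: J = Va / (n * D)
Step 1 — n * D = 1.15 * 6.9 = 7.935
Step 2 — J = 6.67 / 7.935 ≈ 0.84058 (5 s.f.)

0.84058


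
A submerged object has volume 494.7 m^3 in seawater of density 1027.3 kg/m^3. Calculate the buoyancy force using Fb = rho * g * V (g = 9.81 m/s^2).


Formula: Fb = rho * g * V
Substituting: Fb = 1027.3 * 9.81 * 494.7
Intermediate: 1027.3 * 9.81 = 10077.813
Result: Fb = 10077.813 * 494.7 ≈ 4985500 N (5 s.f.)

4985500 N


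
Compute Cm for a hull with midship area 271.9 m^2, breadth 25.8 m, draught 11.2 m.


Formula: Cm = Am / (B * T)
Step 1 — B * T = 25.8 * 11.2 = 288.96 m^2
Step 2 — Cm = 271.9 / 288.96 ≈ 0.94096 (5 s.f.)

0.94096


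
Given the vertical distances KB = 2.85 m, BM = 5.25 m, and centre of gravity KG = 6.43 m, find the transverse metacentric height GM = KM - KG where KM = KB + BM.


Formula: GM = KB + BM - KG
Step 1 — KM = KB + BM = 2.85 + 5.25 = 8.1 m
Step 2 — GM = KM - KG = 8.1 - 6.43 = 1.67 m

1.67 m


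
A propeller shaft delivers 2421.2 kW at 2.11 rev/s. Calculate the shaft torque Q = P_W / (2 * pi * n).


Formula: Q = P_W / (2 * pi * n)
Step 1 — P_W = 2421.2 kW * 1000 = 2421200.0 W
Step 2 — 2 * pi * n = 2 * pi * 2.11 = 13.257521
Step 3 — Q = 2421200.0 / 13.257521 ≈ 182630 N·m (5 s.f.)

182630 N·m


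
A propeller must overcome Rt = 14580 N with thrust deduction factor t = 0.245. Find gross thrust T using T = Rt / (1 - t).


Formula: T = Rt / (1 - t)
Step 1 — (1 - t) = 1 - 0.245 = 0.755
Step 2 — T = 14580 / 0.755 ≈ 19311 N (5 s.f.)

19311 N


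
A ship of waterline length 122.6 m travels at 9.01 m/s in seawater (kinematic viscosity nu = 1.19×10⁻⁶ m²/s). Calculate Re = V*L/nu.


Formula: Re = V * L / nu
Step 1 — V * L = 9.01 * 122.6 = 1104.626 m^2/s
Step 2 — Re = 1104.626 / 1.19e-6 = 9.28e+08

9.28e+08


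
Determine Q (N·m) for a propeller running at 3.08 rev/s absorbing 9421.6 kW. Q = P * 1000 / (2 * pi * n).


Formula: Q = P_W / (2 * pi * n)
Step 1 — P_W = 9421.6 kW * 1000 = 9421600.0 W
Step 2 — 2 * pi * n = 2 * pi * 3.08 = 19.352211
Step 3 — Q = 9421600.0 / 19.352211 ≈ 486850 N·m (5 s.f.)

486850 N·m


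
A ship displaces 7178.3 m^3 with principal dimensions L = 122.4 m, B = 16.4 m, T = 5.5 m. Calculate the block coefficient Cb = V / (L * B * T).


Formula: Cb = V / (L * B * T)
Step 1 — L * B * T = 122.4 * 16.4 * 5.5 = 11040.48 m^3
Step 2 — Cb = 7178.3 / 11040.48 ≈ 0.65018 (5 s.f.)

0.65018


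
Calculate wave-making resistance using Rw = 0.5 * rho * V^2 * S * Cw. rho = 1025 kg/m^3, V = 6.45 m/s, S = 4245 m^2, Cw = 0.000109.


Formula: Rw = 0.5 * rho * V^2 * S * Cw
Step 1 — V^2 = 6.45^2 = 41.6025
Step 2 — 0.5 * rho * V^2 = 0.5 * 1025 * 41.6025 = 21321.28125
Step 3 — Rw = 21321.28125 * 4245 * 0.000109 ≈ 9865.5 N (5 s.f.)

9865.5 N


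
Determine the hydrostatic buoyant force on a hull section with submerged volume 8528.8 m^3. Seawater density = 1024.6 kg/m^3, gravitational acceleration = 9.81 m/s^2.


Formula: Fb = rho * g * V
Substituting: Fb = 1024.6 * 9.81 * 8528.8
Intermediate: 1024.6 * 9.81 = 10051.326
Result: Fb = 10051.326 * 8528.8 ≈ 85726000 N (5 s.f.)

85726000 N


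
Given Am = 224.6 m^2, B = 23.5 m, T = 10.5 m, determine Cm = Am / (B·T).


Formula: Cm = Am / (B * T)
Step 1 — B * T = 23.5 * 10.5 = 246.75 m^2
Step 2 — Cm = 224.6 / 246.75 ≈ 0.91023 (5 s.f.)

0.91023


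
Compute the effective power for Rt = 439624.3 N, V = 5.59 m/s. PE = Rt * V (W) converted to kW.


Formula: PE = Rt * V / 1000 (kW)
Step 1 — PE (W) = 439624.3 * 5.59 = 2457499.837 W
Step 2 — PE (kW) = 2457499.837 / 1000 ≈ 2457.5 kW (5 s.f.)

2457.5 kW


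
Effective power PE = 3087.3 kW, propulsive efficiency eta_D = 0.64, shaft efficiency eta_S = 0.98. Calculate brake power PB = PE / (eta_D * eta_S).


Formula: PB = PE / (eta_D * eta_S)
Step 1 — combined efficiency = eta_D * eta_S = 0.64 * 0.98 = 0.6272
Step 2 — PB = 3087.3 / 0.6272 ≈ 4922.4 kW (5 s.f.)

4922.4 kW


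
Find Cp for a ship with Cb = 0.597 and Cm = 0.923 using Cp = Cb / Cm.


Formula: Cp = Cb / Cm
Substituting: Cp = 0.597 / 0.923
Result: Cp ≈ 0.64680 (5 s.f.)

0.64680


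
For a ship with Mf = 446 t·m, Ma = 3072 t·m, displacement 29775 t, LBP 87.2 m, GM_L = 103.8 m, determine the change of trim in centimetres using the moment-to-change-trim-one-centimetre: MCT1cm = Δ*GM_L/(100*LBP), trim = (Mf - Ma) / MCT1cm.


Formula: net trimming moment = Mf - Ma; MCT1cm = Δ*GM_L/(100*LBP); trim = net moment / MCT1cm
Step 1 — net trimming moment = 446 - 3072 = -2626 t·m
Step 2 — MCT1cm = 29775 * 103.8 / (100 * 87.2) = 354.4318 t·m/cm
Step 3 — trim = -2626 / 354.4318 ≈ -7.4090 cm (5 s.f.)

-7.4090 cm


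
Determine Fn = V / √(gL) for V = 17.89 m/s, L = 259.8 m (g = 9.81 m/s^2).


Formula: Fn = V / sqrt(g * L)
Step 1 — g * L = 9.81 * 259.8 = 2548.638
Step 2 — sqrt(g * L) = sqrt(2548.638) = 50.484037
Step 3 — Fn = 17.89 / 50.484037 ≈ 0.35437 (5 s.f.)

0.35437


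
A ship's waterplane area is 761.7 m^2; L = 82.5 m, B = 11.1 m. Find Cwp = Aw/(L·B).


Formula: Cwp = Aw / (L * B)
Step 1 — L * B = 82.5 * 11.1 = 915.75 m^2
Step 2 — Cwp = 761.7 / 915.75 ≈ 0.83178 (5 s.f.)

0.83178


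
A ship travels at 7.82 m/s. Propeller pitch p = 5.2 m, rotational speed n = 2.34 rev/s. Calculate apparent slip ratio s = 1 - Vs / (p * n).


Formula: s = 1 - Vs / (p * n)
Step 1 — p * n = 5.2 * 2.34 = 12.168
Step 2 — Vs / (p*n) = 7.82 / 12.168 = 0.642669 (6 d.p.)
Step 3 — s = 1 - 0.642669 = 0.357331

0.357331


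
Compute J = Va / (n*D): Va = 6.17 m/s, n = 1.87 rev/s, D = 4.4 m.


Formula: J = Va / (n * D)
Step 1 — n * D = 1.87 * 4.4 = 8.228
Step 2 — J = 6.17 / 8.228 ≈ 0.74988 (5 s.f.)

0.74988


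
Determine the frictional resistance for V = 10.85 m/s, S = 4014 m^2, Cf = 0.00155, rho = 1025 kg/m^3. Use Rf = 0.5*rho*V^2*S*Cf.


Formula: Rf = 0.5 * rho * V^2 * S * Cf
Step 1 — V^2 = 10.85^2 = 117.7225
Step 2 — 0.5 * rho * V^2 = 0.5 * 1025 * 117.7225 = 60332.78125
Step 3 — Rf = 60332.78125 * 4014 * 0.00155 ≈ 375370 N (5 s.f.)

375370 N


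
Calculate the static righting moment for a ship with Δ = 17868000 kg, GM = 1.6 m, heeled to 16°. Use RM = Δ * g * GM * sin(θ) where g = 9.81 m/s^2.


Formula: GZ = GM * sin(theta); RM = disp * g * GZ
Step 1 — GZ = 1.6 * sin(16°) = 1.6 * 0.275637 = 0.441019 m
Step 2 — RM = 17868000 * 9.81 * 0.441019 ≈ 77304000 N·m (5 s.f.)

77304000 N·m


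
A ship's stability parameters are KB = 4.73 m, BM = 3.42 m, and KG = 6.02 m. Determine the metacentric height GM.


Formula: GM = KB + BM - KG
Step 1 — KM = KB + BM = 4.73 + 3.42 = 8.15 m
Step 2 — GM = KM - KG = 8.15 - 6.02 = 2.13 m

2.13 m


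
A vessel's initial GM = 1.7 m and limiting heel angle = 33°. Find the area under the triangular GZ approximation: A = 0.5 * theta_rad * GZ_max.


Formula: GZ_max = GM * sin(theta); Area = 0.5 * theta_rad * GZ_max
Step 1 — GZ_max = 1.7 * sin(33°) = 1.7 * 0.544639 = 0.925886 m
Step 2 — theta_rad = 33 * pi/180 = 0.575959 rad
Step 3 — Area = 0.5 * 0.575959 * 0.925886 ≈ 0.26664 m·rad (5 s.f.)

0.26664 m·rad


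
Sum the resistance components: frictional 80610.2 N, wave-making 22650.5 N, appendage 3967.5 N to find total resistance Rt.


Formula: Rt = Rf + Rw + Ra
Substituting: Rt = 80610.2 + 22650.5 + 3967.5
Result: Rt = 107228.2 N

107228.2 N


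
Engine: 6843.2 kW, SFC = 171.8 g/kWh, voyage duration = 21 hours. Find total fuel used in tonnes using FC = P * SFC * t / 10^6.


Formula: FC (tonnes) = P * SFC * t / 1,000,000
Step 1 — P * SFC * t = 6843.2 * 171.8 * 21 = 24688896.96 g
Step 2 — FC (tonnes) = 24688896.96 / 1,000,000 ≈ 24.689 tonnes (5 s.f.)

24.689 tonnes


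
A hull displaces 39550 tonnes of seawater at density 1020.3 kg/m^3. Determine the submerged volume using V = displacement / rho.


Formula: V = mass / rho
Step 1 — convert tonnes to kg: 39550 t * 1000 = 39550000 kg
Step 2 — V = 39550000 / 1020.3 ≈ 38763 m^3 (5 s.f.)

38763 m^3


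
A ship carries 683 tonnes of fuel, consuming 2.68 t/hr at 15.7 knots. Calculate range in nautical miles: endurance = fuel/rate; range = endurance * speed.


Formula: endurance = fuel / rate; range = endurance * speed
Step 1 — endurance = 683 / 2.68 = 254.8507 hours
Step 2 — range = 254.8507 * 15.7 ≈ 4001.2 nautical miles (5 s.f.)

4001.2 NM


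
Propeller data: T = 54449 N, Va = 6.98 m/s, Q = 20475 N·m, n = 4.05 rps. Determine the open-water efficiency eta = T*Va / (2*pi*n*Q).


Formula: eta = T * Va / (2 * pi * n * Q)
Step 1 — numerator = T * Va = 54449 * 6.98 = 380054.02
Step 2 — 2 * pi * n = 2 * pi * 4.05 = 25.4469
Step 3 — denominator = 25.4469 * 20475 = 521025.28
Step 4 — eta = 380054.02 / 521025.28 ≈ 0.72943 (5 s.f.)

0.72943


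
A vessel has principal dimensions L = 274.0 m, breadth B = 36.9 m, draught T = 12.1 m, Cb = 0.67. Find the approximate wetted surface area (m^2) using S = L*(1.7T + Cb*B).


Formula: S = 1.7*L*T + V/T with V = Cb*L*B*T, i.e. S = L * (1.7*T + Cb*B)
Step 1 — 1.7*T = 1.7 * 12.1 = 20.57 m
Step 2 — Cb*B = 0.67 * 36.9 = 24.723 m
Step 3 — 1.7*T + Cb*B = 20.57 + 24.723 = 45.293 m
Step 4 — S = 274.0 * 45.293 ≈ 12410 m^2 (5 s.f.)

12410 m^2


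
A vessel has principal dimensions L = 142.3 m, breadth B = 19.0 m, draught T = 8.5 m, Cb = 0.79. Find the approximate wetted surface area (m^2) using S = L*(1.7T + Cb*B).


Formula: S = 1.7*L*T + V/T with V = Cb*L*B*T, i.e. S = L * (1.7*T + Cb*B)
Step 1 — 1.7*T = 1.7 * 8.5 = 14.45 m
Step 2 — Cb*B = 0.79 * 19.0 = 15.01 m
Step 3 — 1.7*T + Cb*B = 14.45 + 15.01 = 29.46 m
Step 4 — S = 142.3 * 29.46 ≈ 4192.2 m^2 (5 s.f.)

4192.2 m^2


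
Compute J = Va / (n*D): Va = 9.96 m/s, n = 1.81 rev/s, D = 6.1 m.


Formula: J = Va / (n * D)
Step 1 — n * D = 1.81 * 6.1 = 11.041
Step 2 — J = 9.96 / 11.041 ≈ 0.90209 (5 s.f.)

0.90209


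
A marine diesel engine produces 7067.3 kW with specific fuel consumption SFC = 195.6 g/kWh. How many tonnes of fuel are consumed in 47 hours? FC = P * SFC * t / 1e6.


Formula: FC (tonnes) = P * SFC * t / 1,000,000
Step 1 — P * SFC * t = 7067.3 * 195.6 * 47 = 64971102.36 g
Step 2 — FC (tonnes) = 64971102.36 / 1,000,000 ≈ 64.971 tonnes (5 s.f.)

64.971 tonnes


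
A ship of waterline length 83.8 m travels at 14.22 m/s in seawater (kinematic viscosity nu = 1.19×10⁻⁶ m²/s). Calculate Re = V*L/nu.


Formula: Re = V * L / nu
Step 1 — V * L = 14.22 * 83.8 = 1191.636 m^2/s
Step 2 — Re = 1191.636 / 1.19e-6 = 1.00e+09

1.00e+09


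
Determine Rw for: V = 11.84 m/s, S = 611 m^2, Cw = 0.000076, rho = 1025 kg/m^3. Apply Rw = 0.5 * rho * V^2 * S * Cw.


Formula: Rw = 0.5 * rho * V^2 * S * Cw
Step 1 — V^2 = 11.84^2 = 140.1856
Step 2 — 0.5 * rho * V^2 = 0.5 * 1025 * 140.1856 = 71845.12
Step 3 — Rw = 71845.12 * 611 * 0.000076 ≈ 3336.2 N (5 s.f.)

3336.2 N


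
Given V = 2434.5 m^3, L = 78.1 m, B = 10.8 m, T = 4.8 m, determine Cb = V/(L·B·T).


Formula: Cb = V / (L * B * T)
Step 1 — L * B * T = 78.1 * 10.8 * 4.8 = 4048.704 m^3
Step 2 — Cb = 2434.5 / 4048.704 ≈ 0.60130 (5 s.f.)

0.60130


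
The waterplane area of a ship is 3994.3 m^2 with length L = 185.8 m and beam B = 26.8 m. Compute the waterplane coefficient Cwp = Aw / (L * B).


Formula: Cwp = Aw / (L * B)
Step 1 — L * B = 185.8 * 26.8 = 4979.44 m^2
Step 2 — Cwp = 3994.3 / 4979.44 ≈ 0.80216 (5 s.f.)

0.80216


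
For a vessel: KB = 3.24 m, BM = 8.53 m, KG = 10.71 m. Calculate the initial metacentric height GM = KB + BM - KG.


Formula: GM = KB + BM - KG
Step 1 — KM = KB + BM = 3.24 + 8.53 = 11.77 m
Step 2 — GM = KM - KG = 11.77 - 10.71 = 1.06 m

1.06 m


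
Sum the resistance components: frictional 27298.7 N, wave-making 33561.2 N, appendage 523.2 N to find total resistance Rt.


Formula: Rt = Rf + Rw + Ra
Substituting: Rt = 27298.7 + 33561.2 + 523.2
Result: Rt = 61383.1 N

61383.1 N


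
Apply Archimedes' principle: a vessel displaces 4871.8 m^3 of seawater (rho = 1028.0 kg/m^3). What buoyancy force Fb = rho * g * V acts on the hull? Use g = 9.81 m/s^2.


Formula: Fb = rho * g * V
Substituting: Fb = 1028.0 * 9.81 * 4871.8
Intermediate: 1028.0 * 9.81 = 10084.68
Result: Fb = 10084.68 * 4871.8 ≈ 49131000 N (5 s.f.)

49131000 N


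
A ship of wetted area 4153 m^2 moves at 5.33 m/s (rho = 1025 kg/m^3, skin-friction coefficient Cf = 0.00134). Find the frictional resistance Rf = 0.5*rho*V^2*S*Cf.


Formula: Rf = 0.5 * rho * V^2 * S * Cf
Step 1 — V^2 = 5.33^2 = 28.4089
Step 2 — 0.5 * rho * V^2 = 0.5 * 1025 * 28.4089 = 14559.56125
Step 3 — Rf = 14559.56125 * 4153 * 0.00134 ≈ 81024 N (5 s.f.)

81024 N


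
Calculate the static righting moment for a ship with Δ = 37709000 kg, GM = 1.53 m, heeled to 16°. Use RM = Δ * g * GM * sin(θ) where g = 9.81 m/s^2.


Formula: GZ = GM * sin(theta); RM = disp * g * GZ
Step 1 — GZ = 1.53 * sin(16°) = 1.53 * 0.275637 = 0.421725 m
Step 2 — RM = 37709000 * 9.81 * 0.421725 ≈ 156010000 N·m (5 s.f.)

156010000 N·m


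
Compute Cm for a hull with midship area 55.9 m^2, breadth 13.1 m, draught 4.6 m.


Formula: Cm = Am / (B * T)
Step 1 — B * T = 13.1 * 4.6 = 60.26 m^2
Step 2 — Cm = 55.9 / 60.26 ≈ 0.92765 (5 s.f.)

0.92765
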